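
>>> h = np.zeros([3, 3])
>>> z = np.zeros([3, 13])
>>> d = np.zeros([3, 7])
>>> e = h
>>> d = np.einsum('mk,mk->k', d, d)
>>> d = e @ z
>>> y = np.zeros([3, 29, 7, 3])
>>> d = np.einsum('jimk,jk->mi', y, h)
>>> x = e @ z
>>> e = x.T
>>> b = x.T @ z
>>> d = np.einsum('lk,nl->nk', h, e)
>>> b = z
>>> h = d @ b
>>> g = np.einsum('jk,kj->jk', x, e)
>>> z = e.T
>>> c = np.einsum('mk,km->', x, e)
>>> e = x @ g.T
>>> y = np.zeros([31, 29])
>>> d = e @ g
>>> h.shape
(13, 13)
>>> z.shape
(3, 13)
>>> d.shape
(3, 13)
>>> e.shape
(3, 3)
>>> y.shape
(31, 29)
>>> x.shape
(3, 13)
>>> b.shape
(3, 13)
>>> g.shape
(3, 13)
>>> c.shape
()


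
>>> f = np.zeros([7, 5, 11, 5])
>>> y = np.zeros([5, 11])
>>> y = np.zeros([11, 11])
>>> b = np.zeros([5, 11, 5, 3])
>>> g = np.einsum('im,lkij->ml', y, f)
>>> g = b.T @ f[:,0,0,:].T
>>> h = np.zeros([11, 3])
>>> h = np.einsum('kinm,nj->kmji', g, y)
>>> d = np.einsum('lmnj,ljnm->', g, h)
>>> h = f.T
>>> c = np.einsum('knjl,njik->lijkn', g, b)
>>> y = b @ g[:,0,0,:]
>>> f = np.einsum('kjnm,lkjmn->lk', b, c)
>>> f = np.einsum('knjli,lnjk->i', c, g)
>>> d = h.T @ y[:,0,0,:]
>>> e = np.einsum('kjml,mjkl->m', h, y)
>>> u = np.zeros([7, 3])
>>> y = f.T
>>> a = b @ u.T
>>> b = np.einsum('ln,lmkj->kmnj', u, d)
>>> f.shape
(5,)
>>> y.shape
(5,)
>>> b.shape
(11, 5, 3, 7)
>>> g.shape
(3, 5, 11, 7)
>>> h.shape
(5, 11, 5, 7)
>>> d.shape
(7, 5, 11, 7)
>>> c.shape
(7, 5, 11, 3, 5)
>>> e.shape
(5,)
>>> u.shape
(7, 3)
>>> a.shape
(5, 11, 5, 7)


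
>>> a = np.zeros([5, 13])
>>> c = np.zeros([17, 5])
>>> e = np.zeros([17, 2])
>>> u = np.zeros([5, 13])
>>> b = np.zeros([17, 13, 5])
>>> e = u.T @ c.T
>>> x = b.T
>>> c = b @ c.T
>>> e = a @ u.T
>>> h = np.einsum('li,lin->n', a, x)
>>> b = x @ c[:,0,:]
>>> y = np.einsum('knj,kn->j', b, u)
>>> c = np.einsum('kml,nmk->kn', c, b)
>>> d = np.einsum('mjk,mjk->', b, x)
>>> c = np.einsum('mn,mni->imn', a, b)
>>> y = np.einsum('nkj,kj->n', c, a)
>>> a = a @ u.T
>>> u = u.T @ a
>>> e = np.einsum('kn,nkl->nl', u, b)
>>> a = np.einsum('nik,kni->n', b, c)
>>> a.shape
(5,)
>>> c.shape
(17, 5, 13)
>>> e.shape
(5, 17)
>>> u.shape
(13, 5)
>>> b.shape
(5, 13, 17)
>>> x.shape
(5, 13, 17)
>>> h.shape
(17,)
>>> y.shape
(17,)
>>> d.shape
()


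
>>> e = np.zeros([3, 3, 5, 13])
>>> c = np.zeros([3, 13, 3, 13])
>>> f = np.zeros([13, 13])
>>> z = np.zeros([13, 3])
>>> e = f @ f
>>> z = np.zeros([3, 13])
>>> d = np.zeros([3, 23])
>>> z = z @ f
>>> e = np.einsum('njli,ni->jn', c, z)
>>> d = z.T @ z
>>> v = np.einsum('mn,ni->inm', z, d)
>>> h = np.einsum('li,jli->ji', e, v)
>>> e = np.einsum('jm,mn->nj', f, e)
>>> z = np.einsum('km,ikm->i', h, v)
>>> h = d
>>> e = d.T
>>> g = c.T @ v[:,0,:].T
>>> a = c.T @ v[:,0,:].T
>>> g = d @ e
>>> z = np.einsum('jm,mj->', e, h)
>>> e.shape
(13, 13)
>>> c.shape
(3, 13, 3, 13)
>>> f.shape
(13, 13)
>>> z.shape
()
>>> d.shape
(13, 13)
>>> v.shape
(13, 13, 3)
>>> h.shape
(13, 13)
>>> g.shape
(13, 13)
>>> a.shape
(13, 3, 13, 13)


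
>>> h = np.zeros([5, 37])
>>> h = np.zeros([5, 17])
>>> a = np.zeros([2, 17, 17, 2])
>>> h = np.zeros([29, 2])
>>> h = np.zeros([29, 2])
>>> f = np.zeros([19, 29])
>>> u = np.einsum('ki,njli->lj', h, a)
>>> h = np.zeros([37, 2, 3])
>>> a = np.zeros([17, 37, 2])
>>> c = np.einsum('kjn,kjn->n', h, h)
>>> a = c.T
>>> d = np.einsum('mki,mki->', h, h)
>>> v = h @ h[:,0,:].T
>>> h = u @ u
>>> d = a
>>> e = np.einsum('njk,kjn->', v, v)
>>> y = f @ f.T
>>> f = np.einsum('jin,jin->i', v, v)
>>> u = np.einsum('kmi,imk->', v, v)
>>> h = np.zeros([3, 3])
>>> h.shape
(3, 3)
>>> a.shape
(3,)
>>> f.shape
(2,)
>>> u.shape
()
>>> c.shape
(3,)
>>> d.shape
(3,)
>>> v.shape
(37, 2, 37)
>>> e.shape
()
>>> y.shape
(19, 19)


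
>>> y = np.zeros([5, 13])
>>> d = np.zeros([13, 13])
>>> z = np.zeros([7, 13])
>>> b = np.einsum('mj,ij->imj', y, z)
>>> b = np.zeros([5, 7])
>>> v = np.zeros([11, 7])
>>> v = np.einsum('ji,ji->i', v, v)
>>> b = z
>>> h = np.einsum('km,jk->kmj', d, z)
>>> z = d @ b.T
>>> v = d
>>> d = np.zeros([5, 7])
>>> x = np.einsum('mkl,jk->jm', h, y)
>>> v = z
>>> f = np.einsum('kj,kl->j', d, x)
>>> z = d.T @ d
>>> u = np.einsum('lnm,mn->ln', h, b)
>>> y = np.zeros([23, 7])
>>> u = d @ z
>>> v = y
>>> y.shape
(23, 7)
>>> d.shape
(5, 7)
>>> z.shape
(7, 7)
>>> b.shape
(7, 13)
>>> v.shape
(23, 7)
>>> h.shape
(13, 13, 7)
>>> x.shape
(5, 13)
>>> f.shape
(7,)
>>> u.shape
(5, 7)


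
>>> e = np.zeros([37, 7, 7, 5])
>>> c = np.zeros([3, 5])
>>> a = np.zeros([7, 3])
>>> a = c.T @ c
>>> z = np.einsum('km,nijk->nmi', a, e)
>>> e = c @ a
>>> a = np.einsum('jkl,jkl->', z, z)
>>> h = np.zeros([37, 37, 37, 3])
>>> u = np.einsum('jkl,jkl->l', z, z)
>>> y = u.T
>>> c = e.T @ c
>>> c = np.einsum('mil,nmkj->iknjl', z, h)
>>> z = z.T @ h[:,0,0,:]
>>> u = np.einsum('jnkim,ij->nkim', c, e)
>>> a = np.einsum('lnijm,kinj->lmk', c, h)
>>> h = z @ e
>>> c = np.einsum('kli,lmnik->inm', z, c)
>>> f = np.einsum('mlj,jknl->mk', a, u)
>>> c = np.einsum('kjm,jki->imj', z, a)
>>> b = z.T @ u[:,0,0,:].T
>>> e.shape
(3, 5)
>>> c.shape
(37, 3, 5)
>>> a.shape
(5, 7, 37)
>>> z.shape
(7, 5, 3)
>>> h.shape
(7, 5, 5)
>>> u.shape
(37, 37, 3, 7)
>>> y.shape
(7,)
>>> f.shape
(5, 37)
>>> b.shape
(3, 5, 37)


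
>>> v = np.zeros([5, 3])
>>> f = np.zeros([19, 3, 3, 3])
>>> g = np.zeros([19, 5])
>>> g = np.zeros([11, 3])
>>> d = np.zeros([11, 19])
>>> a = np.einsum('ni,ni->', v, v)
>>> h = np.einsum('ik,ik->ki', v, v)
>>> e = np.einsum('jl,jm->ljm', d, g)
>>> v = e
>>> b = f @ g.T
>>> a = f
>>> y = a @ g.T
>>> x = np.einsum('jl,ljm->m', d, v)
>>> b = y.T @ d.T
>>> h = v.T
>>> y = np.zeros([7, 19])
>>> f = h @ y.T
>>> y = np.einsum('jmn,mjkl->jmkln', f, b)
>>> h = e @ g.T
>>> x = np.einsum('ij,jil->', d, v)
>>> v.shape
(19, 11, 3)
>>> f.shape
(3, 11, 7)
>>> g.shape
(11, 3)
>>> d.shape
(11, 19)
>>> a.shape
(19, 3, 3, 3)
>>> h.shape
(19, 11, 11)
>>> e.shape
(19, 11, 3)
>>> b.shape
(11, 3, 3, 11)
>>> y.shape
(3, 11, 3, 11, 7)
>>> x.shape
()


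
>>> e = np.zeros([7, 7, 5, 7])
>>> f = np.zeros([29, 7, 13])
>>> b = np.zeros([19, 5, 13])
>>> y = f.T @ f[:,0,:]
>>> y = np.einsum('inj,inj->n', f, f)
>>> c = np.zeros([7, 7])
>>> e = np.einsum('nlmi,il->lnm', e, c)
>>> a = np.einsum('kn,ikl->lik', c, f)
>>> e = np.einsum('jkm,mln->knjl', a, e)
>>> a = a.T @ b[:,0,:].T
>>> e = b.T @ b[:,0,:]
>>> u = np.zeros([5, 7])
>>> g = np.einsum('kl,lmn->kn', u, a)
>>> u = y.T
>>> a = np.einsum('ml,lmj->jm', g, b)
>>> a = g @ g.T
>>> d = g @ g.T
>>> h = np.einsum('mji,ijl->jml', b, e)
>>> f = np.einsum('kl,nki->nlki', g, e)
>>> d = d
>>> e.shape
(13, 5, 13)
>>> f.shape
(13, 19, 5, 13)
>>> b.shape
(19, 5, 13)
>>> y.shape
(7,)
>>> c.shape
(7, 7)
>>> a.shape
(5, 5)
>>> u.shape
(7,)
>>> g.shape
(5, 19)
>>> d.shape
(5, 5)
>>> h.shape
(5, 19, 13)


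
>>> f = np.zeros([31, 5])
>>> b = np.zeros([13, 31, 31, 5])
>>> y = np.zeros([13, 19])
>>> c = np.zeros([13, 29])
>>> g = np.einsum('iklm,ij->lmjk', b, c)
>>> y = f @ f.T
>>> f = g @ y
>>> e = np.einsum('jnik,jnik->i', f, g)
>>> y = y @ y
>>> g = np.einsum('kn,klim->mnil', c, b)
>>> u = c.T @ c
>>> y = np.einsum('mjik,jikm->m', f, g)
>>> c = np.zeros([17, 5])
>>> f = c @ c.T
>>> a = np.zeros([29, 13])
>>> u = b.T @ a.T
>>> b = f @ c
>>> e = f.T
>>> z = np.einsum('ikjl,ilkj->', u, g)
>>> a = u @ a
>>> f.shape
(17, 17)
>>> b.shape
(17, 5)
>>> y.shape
(31,)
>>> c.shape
(17, 5)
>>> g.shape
(5, 29, 31, 31)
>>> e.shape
(17, 17)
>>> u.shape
(5, 31, 31, 29)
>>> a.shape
(5, 31, 31, 13)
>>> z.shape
()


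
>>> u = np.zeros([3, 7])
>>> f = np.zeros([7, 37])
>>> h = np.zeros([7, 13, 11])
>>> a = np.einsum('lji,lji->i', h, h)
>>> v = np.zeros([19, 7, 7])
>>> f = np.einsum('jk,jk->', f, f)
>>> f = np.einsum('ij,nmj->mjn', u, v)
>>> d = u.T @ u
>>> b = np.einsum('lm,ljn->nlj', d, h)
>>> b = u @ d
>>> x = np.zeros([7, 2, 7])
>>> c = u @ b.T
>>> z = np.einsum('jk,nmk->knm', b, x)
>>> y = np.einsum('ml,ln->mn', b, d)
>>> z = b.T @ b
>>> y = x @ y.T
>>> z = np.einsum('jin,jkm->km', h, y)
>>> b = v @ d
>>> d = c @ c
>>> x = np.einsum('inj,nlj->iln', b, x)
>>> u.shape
(3, 7)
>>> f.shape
(7, 7, 19)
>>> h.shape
(7, 13, 11)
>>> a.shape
(11,)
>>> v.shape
(19, 7, 7)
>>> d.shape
(3, 3)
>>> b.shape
(19, 7, 7)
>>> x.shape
(19, 2, 7)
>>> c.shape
(3, 3)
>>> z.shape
(2, 3)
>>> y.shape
(7, 2, 3)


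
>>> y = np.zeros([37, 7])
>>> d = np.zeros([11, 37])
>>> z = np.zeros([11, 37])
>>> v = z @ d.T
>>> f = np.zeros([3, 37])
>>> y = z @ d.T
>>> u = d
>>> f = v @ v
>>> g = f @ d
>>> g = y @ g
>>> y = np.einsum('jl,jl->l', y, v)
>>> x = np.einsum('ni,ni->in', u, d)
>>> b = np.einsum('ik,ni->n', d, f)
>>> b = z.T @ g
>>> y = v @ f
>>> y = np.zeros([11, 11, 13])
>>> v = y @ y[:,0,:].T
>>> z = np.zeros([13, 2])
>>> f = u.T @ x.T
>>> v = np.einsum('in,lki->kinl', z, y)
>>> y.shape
(11, 11, 13)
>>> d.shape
(11, 37)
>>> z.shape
(13, 2)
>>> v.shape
(11, 13, 2, 11)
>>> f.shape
(37, 37)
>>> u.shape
(11, 37)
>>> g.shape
(11, 37)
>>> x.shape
(37, 11)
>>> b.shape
(37, 37)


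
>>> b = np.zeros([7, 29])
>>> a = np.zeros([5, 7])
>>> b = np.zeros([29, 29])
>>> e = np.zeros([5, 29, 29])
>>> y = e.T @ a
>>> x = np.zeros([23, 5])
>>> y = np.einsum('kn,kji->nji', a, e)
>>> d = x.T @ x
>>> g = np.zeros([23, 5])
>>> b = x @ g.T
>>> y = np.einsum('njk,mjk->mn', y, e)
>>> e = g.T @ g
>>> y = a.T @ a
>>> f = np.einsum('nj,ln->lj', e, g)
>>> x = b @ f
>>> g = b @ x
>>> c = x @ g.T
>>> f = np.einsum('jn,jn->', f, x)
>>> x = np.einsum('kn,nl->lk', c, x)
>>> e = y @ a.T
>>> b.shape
(23, 23)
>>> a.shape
(5, 7)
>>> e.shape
(7, 5)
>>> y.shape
(7, 7)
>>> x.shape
(5, 23)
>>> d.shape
(5, 5)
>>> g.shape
(23, 5)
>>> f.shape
()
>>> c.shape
(23, 23)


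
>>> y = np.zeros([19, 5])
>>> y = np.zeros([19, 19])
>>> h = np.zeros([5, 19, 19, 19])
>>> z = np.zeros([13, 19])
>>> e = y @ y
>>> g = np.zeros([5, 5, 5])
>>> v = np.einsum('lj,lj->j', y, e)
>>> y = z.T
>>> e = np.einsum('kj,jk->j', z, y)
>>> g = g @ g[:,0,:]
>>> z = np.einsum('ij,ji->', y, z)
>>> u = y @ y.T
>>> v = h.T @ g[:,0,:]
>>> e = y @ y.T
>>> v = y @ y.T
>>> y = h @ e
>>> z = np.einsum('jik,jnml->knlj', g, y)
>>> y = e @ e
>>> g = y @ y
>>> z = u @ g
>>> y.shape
(19, 19)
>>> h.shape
(5, 19, 19, 19)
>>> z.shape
(19, 19)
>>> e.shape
(19, 19)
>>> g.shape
(19, 19)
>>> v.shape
(19, 19)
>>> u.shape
(19, 19)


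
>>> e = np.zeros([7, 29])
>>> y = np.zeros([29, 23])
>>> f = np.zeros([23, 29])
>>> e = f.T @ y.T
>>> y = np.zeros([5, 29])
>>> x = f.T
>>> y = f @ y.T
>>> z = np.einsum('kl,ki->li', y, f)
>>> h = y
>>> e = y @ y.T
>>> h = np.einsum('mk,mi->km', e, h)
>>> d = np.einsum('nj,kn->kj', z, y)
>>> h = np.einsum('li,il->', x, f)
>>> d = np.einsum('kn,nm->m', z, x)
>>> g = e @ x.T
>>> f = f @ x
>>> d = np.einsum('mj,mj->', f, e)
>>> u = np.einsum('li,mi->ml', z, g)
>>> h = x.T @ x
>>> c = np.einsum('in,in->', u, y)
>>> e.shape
(23, 23)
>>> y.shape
(23, 5)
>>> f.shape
(23, 23)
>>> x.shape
(29, 23)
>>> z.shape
(5, 29)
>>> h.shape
(23, 23)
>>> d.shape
()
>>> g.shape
(23, 29)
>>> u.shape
(23, 5)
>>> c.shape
()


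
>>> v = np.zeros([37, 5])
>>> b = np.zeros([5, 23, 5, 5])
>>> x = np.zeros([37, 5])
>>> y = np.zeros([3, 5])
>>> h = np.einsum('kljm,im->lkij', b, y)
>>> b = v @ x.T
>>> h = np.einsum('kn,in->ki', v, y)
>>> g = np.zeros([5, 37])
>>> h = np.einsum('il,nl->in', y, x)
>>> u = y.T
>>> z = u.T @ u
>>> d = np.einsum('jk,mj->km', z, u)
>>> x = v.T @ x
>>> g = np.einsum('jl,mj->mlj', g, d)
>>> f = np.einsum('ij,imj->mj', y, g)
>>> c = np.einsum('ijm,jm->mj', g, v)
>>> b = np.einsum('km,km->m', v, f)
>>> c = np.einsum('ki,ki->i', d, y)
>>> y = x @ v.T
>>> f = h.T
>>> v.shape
(37, 5)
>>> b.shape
(5,)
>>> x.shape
(5, 5)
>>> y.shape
(5, 37)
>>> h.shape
(3, 37)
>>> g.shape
(3, 37, 5)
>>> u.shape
(5, 3)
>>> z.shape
(3, 3)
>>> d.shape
(3, 5)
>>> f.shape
(37, 3)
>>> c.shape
(5,)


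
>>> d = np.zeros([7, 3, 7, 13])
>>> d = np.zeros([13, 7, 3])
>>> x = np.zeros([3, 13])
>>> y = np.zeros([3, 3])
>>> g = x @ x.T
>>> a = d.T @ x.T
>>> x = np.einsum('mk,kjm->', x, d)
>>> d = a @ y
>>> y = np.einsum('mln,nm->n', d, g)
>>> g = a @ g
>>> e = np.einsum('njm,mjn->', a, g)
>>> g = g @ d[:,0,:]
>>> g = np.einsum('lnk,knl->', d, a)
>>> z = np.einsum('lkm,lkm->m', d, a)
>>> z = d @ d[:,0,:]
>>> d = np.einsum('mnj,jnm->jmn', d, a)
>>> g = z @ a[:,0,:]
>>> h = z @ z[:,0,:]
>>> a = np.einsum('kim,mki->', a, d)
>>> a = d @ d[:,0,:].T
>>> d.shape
(3, 3, 7)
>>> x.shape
()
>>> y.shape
(3,)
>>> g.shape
(3, 7, 3)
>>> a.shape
(3, 3, 3)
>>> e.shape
()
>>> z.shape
(3, 7, 3)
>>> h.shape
(3, 7, 3)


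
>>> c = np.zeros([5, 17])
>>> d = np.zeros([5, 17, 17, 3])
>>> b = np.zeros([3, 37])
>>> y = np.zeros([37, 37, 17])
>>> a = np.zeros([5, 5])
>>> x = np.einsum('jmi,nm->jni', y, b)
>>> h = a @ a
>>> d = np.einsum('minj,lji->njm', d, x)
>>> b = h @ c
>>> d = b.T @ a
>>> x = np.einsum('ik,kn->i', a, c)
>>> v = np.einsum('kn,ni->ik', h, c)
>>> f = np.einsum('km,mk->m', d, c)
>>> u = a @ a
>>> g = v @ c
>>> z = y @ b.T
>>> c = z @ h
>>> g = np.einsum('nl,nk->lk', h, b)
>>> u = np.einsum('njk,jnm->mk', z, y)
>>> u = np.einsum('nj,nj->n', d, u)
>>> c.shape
(37, 37, 5)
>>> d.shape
(17, 5)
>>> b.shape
(5, 17)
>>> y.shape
(37, 37, 17)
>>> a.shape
(5, 5)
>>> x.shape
(5,)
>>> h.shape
(5, 5)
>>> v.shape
(17, 5)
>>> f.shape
(5,)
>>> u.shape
(17,)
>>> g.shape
(5, 17)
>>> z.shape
(37, 37, 5)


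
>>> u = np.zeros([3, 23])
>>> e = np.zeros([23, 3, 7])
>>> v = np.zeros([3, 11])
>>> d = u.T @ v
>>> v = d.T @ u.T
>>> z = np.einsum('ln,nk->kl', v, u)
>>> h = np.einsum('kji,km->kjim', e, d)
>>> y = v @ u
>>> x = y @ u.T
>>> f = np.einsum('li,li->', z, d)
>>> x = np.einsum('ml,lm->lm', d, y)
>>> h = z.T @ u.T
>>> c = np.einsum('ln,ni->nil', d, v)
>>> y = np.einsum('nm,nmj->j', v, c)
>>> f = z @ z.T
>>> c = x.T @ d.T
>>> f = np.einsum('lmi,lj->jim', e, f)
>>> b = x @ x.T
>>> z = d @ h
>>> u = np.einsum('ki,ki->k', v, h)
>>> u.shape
(11,)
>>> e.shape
(23, 3, 7)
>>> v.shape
(11, 3)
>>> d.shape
(23, 11)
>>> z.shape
(23, 3)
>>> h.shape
(11, 3)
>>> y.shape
(23,)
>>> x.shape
(11, 23)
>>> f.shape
(23, 7, 3)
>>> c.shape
(23, 23)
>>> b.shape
(11, 11)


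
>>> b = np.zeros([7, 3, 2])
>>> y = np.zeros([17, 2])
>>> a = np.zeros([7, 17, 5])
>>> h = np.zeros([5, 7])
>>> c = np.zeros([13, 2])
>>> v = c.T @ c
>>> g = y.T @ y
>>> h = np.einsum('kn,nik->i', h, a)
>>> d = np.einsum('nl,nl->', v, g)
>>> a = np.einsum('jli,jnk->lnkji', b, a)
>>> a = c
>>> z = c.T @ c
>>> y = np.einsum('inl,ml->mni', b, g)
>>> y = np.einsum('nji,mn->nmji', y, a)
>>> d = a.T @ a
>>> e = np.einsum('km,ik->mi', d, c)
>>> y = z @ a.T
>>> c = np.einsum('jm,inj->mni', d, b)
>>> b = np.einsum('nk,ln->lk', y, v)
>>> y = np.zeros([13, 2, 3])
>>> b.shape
(2, 13)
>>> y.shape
(13, 2, 3)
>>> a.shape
(13, 2)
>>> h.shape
(17,)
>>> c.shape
(2, 3, 7)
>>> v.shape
(2, 2)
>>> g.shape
(2, 2)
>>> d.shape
(2, 2)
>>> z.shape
(2, 2)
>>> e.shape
(2, 13)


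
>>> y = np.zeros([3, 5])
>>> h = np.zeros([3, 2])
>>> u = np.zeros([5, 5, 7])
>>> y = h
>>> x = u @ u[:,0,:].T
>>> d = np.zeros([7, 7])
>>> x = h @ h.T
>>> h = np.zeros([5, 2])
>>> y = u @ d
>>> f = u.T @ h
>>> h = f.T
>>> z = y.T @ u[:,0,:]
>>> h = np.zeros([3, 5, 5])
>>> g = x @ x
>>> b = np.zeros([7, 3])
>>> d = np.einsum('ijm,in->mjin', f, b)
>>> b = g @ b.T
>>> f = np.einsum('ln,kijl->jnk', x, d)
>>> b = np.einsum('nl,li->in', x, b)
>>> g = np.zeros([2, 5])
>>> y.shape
(5, 5, 7)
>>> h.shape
(3, 5, 5)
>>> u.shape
(5, 5, 7)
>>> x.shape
(3, 3)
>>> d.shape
(2, 5, 7, 3)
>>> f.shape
(7, 3, 2)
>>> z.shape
(7, 5, 7)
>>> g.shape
(2, 5)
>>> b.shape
(7, 3)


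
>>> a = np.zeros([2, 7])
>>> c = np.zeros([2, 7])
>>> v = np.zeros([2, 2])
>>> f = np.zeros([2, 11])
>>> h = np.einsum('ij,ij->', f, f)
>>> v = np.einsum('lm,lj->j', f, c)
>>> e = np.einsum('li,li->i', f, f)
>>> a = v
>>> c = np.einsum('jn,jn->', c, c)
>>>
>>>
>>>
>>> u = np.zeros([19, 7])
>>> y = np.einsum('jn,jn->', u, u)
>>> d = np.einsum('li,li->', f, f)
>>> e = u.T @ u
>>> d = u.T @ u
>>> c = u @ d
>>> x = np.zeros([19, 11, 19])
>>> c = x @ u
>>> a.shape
(7,)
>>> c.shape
(19, 11, 7)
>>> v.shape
(7,)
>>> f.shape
(2, 11)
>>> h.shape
()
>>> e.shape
(7, 7)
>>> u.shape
(19, 7)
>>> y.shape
()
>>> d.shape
(7, 7)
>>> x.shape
(19, 11, 19)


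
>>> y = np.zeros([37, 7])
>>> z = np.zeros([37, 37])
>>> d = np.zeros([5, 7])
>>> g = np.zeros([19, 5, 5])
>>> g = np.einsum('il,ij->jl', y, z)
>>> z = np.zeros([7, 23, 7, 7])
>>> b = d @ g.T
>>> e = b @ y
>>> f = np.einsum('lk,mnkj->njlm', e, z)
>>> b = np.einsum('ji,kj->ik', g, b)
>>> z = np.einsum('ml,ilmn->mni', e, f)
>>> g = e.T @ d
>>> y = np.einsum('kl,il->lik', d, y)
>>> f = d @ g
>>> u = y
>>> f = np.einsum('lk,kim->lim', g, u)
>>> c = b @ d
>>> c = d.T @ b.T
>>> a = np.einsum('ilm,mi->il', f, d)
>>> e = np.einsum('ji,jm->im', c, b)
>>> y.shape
(7, 37, 5)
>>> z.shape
(5, 7, 23)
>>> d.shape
(5, 7)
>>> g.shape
(7, 7)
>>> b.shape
(7, 5)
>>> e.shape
(7, 5)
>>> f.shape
(7, 37, 5)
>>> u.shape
(7, 37, 5)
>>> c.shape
(7, 7)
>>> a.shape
(7, 37)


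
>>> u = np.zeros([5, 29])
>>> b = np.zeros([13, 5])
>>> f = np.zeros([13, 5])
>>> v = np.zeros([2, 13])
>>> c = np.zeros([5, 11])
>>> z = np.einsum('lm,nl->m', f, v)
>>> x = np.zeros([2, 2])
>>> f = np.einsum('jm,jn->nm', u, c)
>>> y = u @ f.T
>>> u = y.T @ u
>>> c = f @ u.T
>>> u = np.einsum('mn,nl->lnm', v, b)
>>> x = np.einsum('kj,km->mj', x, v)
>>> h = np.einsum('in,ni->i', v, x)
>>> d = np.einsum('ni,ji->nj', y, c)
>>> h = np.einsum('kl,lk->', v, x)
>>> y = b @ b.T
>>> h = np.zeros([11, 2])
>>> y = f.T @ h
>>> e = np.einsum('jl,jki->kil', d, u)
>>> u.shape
(5, 13, 2)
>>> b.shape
(13, 5)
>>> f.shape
(11, 29)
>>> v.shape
(2, 13)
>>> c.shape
(11, 11)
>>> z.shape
(5,)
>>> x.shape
(13, 2)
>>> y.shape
(29, 2)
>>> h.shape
(11, 2)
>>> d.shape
(5, 11)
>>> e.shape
(13, 2, 11)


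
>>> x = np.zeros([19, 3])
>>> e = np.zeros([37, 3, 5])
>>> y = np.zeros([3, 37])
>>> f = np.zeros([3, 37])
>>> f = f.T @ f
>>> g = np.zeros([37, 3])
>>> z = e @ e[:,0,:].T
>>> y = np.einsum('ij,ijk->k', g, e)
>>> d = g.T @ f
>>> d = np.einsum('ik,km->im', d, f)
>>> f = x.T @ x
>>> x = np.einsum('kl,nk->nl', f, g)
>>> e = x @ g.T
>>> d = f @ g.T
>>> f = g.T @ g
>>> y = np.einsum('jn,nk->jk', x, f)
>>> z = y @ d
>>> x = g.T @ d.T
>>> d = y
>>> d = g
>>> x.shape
(3, 3)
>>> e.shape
(37, 37)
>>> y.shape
(37, 3)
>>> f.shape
(3, 3)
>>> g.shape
(37, 3)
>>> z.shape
(37, 37)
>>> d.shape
(37, 3)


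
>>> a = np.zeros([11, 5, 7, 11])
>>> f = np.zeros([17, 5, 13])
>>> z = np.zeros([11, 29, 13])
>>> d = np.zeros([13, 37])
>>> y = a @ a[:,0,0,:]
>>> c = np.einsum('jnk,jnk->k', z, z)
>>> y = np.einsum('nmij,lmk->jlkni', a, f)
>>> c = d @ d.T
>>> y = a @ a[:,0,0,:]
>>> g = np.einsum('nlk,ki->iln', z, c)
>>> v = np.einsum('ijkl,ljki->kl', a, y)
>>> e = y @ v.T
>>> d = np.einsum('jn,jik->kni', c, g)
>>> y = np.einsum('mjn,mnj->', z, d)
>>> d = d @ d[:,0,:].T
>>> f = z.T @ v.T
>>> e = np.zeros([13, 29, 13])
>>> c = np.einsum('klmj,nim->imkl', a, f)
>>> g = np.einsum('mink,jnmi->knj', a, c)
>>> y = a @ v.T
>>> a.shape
(11, 5, 7, 11)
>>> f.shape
(13, 29, 7)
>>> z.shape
(11, 29, 13)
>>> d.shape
(11, 13, 11)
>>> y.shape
(11, 5, 7, 7)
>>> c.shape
(29, 7, 11, 5)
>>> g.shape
(11, 7, 29)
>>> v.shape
(7, 11)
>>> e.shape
(13, 29, 13)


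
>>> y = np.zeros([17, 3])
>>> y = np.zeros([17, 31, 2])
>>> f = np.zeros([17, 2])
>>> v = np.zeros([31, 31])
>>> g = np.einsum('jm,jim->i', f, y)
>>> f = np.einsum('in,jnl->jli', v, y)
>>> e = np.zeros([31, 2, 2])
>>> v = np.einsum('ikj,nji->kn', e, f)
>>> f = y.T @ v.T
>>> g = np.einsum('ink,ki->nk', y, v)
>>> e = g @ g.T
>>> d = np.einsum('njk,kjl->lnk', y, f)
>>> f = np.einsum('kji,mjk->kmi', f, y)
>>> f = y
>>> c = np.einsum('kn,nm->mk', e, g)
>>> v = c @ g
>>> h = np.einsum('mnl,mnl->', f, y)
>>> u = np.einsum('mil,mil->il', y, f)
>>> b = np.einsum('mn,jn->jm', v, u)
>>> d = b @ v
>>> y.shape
(17, 31, 2)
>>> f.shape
(17, 31, 2)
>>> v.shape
(2, 2)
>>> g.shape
(31, 2)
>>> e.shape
(31, 31)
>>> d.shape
(31, 2)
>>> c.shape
(2, 31)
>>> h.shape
()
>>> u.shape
(31, 2)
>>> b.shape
(31, 2)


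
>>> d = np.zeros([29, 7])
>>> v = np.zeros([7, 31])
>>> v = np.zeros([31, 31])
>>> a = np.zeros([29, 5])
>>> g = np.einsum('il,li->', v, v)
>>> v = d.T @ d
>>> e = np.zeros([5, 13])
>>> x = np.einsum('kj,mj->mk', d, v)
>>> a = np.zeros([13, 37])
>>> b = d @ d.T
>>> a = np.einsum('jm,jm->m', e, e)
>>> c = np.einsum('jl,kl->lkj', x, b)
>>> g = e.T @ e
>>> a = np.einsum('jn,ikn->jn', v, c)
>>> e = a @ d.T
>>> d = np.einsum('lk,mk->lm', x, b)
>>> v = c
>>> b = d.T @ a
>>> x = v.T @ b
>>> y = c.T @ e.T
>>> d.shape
(7, 29)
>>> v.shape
(29, 29, 7)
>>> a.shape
(7, 7)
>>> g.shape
(13, 13)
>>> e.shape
(7, 29)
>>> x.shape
(7, 29, 7)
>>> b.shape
(29, 7)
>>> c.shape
(29, 29, 7)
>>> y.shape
(7, 29, 7)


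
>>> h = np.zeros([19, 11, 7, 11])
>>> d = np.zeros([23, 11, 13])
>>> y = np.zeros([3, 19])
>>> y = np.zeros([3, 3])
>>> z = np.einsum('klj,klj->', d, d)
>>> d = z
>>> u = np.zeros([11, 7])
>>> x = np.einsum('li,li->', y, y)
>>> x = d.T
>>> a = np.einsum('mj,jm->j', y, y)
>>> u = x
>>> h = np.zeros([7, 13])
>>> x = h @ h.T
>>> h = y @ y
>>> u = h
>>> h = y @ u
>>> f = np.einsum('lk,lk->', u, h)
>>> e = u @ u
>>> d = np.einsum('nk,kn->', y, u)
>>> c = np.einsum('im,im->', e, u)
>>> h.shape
(3, 3)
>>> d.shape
()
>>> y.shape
(3, 3)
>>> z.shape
()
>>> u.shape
(3, 3)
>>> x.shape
(7, 7)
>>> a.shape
(3,)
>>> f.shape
()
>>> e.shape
(3, 3)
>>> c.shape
()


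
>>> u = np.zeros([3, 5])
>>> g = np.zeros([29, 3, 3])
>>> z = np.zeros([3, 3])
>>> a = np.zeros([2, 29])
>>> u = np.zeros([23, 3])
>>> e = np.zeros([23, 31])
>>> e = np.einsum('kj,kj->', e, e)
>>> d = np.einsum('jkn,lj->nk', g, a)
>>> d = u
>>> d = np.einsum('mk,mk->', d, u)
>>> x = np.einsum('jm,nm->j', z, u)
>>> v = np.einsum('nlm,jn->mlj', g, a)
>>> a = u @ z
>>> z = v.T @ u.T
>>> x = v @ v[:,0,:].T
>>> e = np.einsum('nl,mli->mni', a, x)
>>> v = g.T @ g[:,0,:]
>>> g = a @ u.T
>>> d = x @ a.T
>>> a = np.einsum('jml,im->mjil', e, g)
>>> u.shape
(23, 3)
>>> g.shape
(23, 23)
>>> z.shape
(2, 3, 23)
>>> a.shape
(23, 3, 23, 3)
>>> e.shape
(3, 23, 3)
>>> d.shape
(3, 3, 23)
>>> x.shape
(3, 3, 3)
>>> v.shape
(3, 3, 3)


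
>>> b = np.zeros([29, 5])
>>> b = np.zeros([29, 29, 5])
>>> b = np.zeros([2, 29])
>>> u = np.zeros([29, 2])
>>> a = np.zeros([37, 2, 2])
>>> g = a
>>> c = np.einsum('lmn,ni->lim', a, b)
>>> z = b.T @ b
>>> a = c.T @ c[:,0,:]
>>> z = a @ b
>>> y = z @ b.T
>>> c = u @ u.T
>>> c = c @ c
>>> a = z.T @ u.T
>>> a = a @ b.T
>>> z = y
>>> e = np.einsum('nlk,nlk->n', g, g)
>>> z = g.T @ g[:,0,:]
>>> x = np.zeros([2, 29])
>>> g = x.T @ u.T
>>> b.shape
(2, 29)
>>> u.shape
(29, 2)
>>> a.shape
(29, 29, 2)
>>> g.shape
(29, 29)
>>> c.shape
(29, 29)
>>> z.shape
(2, 2, 2)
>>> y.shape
(2, 29, 2)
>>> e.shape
(37,)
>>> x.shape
(2, 29)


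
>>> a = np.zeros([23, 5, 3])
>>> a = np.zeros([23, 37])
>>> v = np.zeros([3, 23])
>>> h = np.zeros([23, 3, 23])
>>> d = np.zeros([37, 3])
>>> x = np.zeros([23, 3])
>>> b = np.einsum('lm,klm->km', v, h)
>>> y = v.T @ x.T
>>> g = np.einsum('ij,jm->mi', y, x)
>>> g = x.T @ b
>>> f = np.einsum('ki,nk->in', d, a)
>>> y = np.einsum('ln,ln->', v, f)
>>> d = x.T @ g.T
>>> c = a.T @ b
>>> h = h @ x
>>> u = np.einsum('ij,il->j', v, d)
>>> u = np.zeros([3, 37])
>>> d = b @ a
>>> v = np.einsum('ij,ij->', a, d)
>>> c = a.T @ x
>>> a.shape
(23, 37)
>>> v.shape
()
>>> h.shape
(23, 3, 3)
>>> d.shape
(23, 37)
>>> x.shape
(23, 3)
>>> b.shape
(23, 23)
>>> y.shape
()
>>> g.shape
(3, 23)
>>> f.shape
(3, 23)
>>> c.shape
(37, 3)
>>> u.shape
(3, 37)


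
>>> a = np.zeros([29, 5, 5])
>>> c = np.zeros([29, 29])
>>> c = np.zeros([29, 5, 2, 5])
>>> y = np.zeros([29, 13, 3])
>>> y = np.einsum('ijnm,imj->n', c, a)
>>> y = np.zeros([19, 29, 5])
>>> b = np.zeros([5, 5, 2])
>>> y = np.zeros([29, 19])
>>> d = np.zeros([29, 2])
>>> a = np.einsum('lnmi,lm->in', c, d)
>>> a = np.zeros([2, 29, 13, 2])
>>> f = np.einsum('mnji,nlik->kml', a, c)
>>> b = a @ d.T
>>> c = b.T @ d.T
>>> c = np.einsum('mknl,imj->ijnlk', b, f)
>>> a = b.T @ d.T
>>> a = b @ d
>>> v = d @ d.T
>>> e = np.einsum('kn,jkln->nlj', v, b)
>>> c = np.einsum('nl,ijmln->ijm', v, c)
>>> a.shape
(2, 29, 13, 2)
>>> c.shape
(5, 5, 13)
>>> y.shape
(29, 19)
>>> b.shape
(2, 29, 13, 29)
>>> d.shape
(29, 2)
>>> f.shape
(5, 2, 5)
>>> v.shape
(29, 29)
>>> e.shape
(29, 13, 2)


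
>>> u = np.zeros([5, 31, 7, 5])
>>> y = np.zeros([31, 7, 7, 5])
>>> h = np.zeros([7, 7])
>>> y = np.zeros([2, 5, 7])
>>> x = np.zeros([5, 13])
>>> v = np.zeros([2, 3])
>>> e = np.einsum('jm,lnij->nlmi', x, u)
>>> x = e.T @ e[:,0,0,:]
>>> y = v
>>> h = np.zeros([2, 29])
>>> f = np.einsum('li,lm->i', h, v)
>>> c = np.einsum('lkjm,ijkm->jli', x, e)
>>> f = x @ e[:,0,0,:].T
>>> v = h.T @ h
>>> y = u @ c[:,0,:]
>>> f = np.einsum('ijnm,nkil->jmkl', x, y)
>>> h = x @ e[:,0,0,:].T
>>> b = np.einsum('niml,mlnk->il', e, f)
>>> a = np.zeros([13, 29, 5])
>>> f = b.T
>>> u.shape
(5, 31, 7, 5)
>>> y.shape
(5, 31, 7, 31)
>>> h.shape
(7, 13, 5, 31)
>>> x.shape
(7, 13, 5, 7)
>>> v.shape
(29, 29)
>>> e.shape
(31, 5, 13, 7)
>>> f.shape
(7, 5)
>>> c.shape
(5, 7, 31)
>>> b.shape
(5, 7)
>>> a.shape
(13, 29, 5)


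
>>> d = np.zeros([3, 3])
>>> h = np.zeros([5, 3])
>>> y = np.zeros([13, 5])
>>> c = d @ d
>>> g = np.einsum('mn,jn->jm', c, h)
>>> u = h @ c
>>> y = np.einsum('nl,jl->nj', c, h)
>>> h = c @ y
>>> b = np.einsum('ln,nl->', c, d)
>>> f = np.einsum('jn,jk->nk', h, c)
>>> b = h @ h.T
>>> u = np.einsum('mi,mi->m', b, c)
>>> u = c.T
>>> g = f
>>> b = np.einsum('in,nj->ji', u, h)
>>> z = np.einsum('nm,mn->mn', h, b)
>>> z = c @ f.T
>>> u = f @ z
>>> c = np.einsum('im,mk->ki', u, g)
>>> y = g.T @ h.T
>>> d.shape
(3, 3)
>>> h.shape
(3, 5)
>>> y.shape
(3, 3)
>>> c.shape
(3, 5)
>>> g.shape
(5, 3)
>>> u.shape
(5, 5)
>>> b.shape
(5, 3)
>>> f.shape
(5, 3)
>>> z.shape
(3, 5)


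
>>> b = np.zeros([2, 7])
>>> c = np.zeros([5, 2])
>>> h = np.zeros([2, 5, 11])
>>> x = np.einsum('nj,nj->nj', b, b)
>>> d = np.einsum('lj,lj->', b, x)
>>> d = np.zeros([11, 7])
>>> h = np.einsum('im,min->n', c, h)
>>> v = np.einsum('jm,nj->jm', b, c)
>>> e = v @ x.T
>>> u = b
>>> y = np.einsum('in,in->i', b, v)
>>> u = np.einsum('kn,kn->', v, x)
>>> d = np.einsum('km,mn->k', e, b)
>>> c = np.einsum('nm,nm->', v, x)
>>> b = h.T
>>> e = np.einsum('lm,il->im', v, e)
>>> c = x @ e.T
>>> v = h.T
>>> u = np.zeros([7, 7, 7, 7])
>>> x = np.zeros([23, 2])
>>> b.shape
(11,)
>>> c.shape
(2, 2)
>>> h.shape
(11,)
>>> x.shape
(23, 2)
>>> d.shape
(2,)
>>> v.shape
(11,)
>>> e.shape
(2, 7)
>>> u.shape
(7, 7, 7, 7)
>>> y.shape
(2,)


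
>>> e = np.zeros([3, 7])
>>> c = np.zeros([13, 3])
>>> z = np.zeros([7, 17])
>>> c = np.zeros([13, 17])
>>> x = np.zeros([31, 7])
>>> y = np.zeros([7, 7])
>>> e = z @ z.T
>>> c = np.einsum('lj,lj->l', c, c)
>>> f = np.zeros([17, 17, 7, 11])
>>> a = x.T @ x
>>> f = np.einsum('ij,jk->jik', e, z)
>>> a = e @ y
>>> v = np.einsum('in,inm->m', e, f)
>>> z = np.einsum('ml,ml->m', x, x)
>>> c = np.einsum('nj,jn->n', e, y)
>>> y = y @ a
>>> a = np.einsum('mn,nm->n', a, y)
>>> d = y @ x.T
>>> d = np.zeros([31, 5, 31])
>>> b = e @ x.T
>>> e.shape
(7, 7)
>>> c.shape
(7,)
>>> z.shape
(31,)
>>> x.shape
(31, 7)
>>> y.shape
(7, 7)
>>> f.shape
(7, 7, 17)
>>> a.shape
(7,)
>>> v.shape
(17,)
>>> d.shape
(31, 5, 31)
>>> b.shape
(7, 31)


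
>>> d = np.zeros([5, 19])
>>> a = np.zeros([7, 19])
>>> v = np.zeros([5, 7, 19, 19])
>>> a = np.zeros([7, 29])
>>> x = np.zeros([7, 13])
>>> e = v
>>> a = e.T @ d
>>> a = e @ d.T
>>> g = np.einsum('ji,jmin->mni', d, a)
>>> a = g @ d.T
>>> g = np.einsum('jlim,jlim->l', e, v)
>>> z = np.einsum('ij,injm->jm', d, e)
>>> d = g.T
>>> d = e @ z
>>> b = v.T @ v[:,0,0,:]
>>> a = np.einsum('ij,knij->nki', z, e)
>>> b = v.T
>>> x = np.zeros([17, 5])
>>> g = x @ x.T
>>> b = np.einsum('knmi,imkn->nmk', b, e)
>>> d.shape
(5, 7, 19, 19)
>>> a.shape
(7, 5, 19)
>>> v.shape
(5, 7, 19, 19)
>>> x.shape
(17, 5)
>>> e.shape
(5, 7, 19, 19)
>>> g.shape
(17, 17)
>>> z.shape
(19, 19)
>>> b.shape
(19, 7, 19)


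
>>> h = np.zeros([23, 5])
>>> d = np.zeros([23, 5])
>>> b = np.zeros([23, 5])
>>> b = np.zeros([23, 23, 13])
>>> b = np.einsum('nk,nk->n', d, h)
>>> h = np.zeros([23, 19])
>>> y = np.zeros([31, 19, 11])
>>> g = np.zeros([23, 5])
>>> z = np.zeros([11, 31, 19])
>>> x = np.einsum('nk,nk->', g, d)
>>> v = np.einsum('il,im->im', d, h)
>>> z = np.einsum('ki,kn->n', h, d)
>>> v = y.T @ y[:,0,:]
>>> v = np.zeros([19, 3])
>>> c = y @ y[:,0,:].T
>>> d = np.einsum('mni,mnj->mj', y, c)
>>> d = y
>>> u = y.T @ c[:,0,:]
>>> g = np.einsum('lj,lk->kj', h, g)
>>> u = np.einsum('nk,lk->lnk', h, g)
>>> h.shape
(23, 19)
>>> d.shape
(31, 19, 11)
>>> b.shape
(23,)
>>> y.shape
(31, 19, 11)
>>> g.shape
(5, 19)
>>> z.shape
(5,)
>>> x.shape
()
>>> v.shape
(19, 3)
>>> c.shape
(31, 19, 31)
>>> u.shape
(5, 23, 19)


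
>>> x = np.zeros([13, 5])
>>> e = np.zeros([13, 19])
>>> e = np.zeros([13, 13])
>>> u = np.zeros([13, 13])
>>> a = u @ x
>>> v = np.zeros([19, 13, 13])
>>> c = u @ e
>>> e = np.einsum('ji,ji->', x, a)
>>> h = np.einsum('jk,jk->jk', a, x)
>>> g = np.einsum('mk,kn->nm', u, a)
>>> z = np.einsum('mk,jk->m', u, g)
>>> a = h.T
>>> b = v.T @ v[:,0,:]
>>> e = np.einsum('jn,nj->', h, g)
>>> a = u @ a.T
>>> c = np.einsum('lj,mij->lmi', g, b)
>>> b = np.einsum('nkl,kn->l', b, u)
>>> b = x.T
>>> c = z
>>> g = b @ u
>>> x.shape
(13, 5)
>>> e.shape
()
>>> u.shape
(13, 13)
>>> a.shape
(13, 5)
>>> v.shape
(19, 13, 13)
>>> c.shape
(13,)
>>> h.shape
(13, 5)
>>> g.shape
(5, 13)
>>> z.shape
(13,)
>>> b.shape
(5, 13)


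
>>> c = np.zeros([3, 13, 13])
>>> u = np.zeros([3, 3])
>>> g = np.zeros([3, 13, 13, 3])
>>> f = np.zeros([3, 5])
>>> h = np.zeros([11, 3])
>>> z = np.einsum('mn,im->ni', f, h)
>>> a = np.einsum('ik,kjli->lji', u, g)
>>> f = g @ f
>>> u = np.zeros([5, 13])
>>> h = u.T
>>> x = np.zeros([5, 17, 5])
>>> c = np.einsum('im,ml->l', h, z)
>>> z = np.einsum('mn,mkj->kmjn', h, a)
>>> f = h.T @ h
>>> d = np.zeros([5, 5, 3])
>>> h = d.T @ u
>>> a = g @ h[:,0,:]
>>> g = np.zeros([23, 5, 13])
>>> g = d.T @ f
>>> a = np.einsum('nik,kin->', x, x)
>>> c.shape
(11,)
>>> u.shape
(5, 13)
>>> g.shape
(3, 5, 5)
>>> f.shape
(5, 5)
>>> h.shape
(3, 5, 13)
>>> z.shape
(13, 13, 3, 5)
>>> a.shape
()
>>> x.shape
(5, 17, 5)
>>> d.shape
(5, 5, 3)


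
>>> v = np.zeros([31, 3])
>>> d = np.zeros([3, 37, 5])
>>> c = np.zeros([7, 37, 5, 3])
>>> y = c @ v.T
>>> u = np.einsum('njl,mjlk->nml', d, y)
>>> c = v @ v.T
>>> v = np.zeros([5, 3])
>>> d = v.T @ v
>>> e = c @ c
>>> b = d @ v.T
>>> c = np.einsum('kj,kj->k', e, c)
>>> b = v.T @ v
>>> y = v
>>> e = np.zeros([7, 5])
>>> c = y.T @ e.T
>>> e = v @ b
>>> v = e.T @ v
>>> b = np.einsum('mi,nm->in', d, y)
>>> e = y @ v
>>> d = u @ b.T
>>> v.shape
(3, 3)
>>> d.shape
(3, 7, 3)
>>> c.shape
(3, 7)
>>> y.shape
(5, 3)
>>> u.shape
(3, 7, 5)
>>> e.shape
(5, 3)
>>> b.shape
(3, 5)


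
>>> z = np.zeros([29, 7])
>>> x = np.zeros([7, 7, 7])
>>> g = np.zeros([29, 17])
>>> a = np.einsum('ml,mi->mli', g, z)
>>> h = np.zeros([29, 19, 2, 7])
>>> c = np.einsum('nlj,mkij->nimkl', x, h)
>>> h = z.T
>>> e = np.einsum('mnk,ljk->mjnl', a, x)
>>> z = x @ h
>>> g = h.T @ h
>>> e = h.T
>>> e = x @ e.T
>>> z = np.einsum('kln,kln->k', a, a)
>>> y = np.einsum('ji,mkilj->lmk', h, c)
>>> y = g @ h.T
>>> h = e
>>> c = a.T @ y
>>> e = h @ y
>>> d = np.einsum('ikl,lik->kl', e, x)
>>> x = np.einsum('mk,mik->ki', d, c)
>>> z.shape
(29,)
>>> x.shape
(7, 17)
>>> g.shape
(29, 29)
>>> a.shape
(29, 17, 7)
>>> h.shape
(7, 7, 29)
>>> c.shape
(7, 17, 7)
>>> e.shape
(7, 7, 7)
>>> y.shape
(29, 7)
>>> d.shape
(7, 7)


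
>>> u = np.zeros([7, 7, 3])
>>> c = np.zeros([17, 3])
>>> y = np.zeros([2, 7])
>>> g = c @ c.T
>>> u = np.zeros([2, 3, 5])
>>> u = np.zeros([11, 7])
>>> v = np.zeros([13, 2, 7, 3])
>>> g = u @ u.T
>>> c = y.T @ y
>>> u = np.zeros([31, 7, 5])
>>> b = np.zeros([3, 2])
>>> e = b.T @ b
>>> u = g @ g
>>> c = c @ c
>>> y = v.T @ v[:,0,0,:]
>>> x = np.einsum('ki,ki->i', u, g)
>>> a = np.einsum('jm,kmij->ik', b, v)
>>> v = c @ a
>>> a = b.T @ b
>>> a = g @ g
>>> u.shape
(11, 11)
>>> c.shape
(7, 7)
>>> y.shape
(3, 7, 2, 3)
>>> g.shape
(11, 11)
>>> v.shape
(7, 13)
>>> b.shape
(3, 2)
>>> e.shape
(2, 2)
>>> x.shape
(11,)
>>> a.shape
(11, 11)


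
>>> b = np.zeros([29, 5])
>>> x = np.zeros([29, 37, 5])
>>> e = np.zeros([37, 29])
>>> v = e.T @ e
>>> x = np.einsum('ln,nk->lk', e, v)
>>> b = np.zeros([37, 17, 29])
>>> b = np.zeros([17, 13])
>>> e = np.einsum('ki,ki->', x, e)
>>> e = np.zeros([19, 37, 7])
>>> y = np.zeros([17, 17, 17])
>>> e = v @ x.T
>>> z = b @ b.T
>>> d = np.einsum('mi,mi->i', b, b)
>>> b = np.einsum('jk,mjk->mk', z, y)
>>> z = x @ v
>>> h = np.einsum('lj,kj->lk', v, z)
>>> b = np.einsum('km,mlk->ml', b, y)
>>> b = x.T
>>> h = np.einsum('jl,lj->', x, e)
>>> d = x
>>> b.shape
(29, 37)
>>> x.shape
(37, 29)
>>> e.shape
(29, 37)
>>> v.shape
(29, 29)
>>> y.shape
(17, 17, 17)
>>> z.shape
(37, 29)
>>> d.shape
(37, 29)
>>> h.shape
()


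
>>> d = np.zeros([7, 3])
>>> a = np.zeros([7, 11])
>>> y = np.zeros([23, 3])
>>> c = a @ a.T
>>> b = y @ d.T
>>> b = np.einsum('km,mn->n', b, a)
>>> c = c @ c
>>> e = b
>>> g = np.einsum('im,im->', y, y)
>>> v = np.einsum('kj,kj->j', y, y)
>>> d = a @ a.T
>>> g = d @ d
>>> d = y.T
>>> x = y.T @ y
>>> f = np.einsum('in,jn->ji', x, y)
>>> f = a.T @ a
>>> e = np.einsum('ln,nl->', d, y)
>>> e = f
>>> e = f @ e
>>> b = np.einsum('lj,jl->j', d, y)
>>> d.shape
(3, 23)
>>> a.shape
(7, 11)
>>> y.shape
(23, 3)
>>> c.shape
(7, 7)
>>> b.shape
(23,)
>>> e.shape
(11, 11)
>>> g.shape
(7, 7)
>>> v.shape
(3,)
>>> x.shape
(3, 3)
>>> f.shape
(11, 11)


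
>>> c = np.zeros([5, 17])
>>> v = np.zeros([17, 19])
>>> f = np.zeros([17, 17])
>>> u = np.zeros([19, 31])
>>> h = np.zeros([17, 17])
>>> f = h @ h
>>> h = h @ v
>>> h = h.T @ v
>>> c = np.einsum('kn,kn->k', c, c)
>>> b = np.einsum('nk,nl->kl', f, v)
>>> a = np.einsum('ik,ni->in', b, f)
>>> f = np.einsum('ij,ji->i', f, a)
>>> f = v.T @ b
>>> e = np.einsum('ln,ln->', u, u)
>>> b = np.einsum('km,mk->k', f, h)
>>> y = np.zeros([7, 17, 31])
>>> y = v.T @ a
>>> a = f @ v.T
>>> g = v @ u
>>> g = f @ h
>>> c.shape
(5,)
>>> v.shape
(17, 19)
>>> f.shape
(19, 19)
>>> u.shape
(19, 31)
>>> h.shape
(19, 19)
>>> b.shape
(19,)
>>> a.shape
(19, 17)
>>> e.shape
()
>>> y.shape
(19, 17)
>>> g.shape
(19, 19)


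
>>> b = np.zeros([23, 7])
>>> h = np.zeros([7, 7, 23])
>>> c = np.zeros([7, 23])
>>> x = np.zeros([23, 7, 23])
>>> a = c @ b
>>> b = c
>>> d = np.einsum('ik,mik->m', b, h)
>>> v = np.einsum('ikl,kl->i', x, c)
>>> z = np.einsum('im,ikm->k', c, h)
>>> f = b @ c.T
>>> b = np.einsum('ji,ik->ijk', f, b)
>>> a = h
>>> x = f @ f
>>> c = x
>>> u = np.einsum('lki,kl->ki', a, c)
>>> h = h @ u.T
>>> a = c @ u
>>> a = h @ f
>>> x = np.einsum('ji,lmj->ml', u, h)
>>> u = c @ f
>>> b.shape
(7, 7, 23)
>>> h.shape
(7, 7, 7)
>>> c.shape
(7, 7)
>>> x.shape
(7, 7)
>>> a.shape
(7, 7, 7)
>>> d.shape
(7,)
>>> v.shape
(23,)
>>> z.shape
(7,)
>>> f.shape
(7, 7)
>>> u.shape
(7, 7)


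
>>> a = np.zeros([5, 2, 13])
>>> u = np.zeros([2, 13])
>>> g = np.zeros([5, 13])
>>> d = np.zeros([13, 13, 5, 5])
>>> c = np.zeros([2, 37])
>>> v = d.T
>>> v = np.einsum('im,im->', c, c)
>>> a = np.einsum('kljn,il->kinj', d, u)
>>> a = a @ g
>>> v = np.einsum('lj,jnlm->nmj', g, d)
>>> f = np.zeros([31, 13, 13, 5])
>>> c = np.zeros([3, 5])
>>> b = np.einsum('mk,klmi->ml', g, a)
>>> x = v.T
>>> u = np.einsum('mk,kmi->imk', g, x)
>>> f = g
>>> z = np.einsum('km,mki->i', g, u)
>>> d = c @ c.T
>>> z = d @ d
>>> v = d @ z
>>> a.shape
(13, 2, 5, 13)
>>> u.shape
(13, 5, 13)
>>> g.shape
(5, 13)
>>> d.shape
(3, 3)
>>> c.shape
(3, 5)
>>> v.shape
(3, 3)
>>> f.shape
(5, 13)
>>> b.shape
(5, 2)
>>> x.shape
(13, 5, 13)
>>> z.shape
(3, 3)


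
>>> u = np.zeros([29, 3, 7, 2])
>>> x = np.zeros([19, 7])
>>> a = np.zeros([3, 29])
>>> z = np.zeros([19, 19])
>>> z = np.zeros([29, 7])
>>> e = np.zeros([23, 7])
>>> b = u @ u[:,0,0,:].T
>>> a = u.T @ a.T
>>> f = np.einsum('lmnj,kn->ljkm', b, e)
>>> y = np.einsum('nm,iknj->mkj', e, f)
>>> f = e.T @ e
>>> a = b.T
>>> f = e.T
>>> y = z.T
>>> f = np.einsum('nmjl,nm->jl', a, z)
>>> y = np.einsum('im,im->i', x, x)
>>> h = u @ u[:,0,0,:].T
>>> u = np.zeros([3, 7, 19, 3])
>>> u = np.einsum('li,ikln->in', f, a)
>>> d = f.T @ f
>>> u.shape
(29, 29)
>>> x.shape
(19, 7)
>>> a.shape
(29, 7, 3, 29)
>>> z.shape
(29, 7)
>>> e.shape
(23, 7)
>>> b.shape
(29, 3, 7, 29)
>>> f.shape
(3, 29)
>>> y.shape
(19,)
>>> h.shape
(29, 3, 7, 29)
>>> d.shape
(29, 29)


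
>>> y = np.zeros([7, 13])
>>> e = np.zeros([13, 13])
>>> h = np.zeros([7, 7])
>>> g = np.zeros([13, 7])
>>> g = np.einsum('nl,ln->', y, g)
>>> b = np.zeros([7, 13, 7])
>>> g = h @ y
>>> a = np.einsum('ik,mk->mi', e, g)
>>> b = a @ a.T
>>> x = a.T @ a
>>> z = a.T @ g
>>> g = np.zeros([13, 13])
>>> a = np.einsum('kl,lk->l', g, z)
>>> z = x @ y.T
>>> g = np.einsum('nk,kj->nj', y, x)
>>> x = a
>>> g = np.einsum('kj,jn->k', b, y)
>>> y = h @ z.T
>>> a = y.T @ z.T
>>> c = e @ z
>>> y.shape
(7, 13)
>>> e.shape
(13, 13)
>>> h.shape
(7, 7)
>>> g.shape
(7,)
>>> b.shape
(7, 7)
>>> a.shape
(13, 13)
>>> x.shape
(13,)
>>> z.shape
(13, 7)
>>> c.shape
(13, 7)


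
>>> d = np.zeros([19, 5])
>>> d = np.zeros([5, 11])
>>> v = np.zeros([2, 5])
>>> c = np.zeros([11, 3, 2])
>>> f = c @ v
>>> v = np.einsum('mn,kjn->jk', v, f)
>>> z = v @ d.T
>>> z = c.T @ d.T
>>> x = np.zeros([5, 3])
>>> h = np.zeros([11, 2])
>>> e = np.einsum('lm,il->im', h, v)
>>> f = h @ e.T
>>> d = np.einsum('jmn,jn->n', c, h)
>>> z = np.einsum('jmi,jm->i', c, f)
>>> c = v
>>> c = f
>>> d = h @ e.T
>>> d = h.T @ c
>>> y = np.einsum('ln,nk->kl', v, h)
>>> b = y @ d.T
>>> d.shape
(2, 3)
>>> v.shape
(3, 11)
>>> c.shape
(11, 3)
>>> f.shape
(11, 3)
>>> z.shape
(2,)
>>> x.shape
(5, 3)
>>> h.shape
(11, 2)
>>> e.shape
(3, 2)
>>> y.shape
(2, 3)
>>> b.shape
(2, 2)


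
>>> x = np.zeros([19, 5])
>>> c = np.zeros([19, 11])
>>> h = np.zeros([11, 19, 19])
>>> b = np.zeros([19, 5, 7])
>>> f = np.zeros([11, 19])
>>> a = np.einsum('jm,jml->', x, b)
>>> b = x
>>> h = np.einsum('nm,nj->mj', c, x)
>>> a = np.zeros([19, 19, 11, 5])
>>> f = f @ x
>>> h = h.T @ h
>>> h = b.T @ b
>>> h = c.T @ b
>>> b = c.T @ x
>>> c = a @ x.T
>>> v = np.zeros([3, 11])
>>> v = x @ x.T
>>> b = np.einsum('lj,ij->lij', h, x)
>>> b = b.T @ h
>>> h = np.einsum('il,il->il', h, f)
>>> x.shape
(19, 5)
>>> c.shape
(19, 19, 11, 19)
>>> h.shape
(11, 5)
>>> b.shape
(5, 19, 5)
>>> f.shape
(11, 5)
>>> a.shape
(19, 19, 11, 5)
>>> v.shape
(19, 19)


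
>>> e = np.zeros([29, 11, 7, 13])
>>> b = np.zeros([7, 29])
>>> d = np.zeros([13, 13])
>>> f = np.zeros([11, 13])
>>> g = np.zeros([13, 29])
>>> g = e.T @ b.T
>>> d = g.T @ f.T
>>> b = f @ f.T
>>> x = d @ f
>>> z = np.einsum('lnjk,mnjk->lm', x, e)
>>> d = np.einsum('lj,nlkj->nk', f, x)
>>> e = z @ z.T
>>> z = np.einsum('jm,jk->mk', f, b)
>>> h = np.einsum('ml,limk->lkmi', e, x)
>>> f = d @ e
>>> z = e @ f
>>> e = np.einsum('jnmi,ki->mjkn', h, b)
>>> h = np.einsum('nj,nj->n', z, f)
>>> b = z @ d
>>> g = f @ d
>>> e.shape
(7, 7, 11, 13)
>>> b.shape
(7, 7)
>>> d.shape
(7, 7)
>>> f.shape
(7, 7)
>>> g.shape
(7, 7)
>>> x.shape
(7, 11, 7, 13)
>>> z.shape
(7, 7)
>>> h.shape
(7,)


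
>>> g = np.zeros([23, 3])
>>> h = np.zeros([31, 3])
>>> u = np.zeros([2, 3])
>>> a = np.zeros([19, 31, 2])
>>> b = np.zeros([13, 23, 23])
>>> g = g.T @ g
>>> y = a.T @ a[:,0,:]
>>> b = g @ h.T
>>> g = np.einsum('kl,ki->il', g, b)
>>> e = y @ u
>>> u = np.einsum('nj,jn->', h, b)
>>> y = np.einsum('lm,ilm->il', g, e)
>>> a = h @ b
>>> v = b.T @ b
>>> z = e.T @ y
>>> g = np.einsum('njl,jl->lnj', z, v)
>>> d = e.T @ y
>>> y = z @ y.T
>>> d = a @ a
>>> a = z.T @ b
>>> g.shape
(31, 3, 31)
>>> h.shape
(31, 3)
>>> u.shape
()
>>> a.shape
(31, 31, 31)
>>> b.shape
(3, 31)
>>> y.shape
(3, 31, 2)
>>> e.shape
(2, 31, 3)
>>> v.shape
(31, 31)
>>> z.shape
(3, 31, 31)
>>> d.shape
(31, 31)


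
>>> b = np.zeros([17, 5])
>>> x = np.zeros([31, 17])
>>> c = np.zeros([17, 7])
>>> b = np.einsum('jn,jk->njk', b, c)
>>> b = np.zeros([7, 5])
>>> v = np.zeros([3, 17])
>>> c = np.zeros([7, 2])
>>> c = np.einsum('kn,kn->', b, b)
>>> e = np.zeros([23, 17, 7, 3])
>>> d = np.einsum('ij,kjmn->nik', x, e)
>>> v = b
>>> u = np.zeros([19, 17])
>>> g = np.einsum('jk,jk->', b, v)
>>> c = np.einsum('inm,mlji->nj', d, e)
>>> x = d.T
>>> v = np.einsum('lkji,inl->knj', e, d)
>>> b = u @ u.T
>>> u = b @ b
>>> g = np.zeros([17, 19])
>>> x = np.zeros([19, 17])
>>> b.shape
(19, 19)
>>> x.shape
(19, 17)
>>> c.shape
(31, 7)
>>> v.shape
(17, 31, 7)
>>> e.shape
(23, 17, 7, 3)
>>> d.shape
(3, 31, 23)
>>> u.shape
(19, 19)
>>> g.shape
(17, 19)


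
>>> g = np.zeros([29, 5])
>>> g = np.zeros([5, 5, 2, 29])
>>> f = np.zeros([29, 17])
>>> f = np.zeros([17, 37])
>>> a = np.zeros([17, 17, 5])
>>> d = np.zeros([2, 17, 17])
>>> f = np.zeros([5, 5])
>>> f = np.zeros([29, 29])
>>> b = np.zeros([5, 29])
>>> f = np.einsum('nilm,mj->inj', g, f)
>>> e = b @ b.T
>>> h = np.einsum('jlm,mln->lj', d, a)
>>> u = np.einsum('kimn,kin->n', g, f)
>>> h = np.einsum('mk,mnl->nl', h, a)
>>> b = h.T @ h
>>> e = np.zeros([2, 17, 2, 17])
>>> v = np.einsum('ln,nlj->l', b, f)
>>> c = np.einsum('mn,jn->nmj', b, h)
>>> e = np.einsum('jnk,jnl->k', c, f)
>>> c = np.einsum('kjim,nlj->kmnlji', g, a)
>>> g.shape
(5, 5, 2, 29)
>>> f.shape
(5, 5, 29)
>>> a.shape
(17, 17, 5)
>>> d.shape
(2, 17, 17)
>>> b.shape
(5, 5)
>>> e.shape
(17,)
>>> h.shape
(17, 5)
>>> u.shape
(29,)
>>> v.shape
(5,)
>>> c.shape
(5, 29, 17, 17, 5, 2)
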